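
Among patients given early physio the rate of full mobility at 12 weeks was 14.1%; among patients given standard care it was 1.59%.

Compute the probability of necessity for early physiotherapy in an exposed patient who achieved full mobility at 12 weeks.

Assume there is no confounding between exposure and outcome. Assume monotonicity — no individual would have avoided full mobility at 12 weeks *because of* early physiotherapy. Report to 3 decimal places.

PN ≈ 0.887

p₁ = 0.141, p₀ = 0.0159.
Under exogeneity and monotonicity, PN = (p₁ − p₀) / p₁.
PN = (0.141 − 0.0159) / 0.141 = 0.1251 / 0.141 ≈ 0.8872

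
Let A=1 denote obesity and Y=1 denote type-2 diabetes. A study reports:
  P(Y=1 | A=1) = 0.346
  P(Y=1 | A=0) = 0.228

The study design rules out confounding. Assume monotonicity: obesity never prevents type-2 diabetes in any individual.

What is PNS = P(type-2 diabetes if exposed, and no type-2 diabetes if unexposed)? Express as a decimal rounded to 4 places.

PNS ≈ 0.1180

Let p₁ = 0.346, p₀ = 0.228.
Under exogeneity and monotonicity, PNS = p₁ − p₀.
PNS = 0.346 − 0.228 = 0.118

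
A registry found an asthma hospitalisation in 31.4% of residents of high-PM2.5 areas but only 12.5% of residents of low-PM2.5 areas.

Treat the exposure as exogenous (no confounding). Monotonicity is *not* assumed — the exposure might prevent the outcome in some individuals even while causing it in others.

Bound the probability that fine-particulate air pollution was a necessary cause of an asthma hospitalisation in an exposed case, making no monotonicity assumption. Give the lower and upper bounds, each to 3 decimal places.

p₁ = 0.314, p₀ = 0.125.
Under exogeneity alone the bounds on PN are max{0,(p₁−p₀)/p₁} ≤ PN ≤ min{1,(1−p₀)/p₁}.
  lower = (p₁ − p₀)/p₁ = 0.189 / 0.314 ≈ 0.6019
  upper = min{1, (1 − p₀)/p₁} = 0.875 / 0.314 ≈ 2.7866 → capped at 1

0.602 ≤ PN ≤ 1.000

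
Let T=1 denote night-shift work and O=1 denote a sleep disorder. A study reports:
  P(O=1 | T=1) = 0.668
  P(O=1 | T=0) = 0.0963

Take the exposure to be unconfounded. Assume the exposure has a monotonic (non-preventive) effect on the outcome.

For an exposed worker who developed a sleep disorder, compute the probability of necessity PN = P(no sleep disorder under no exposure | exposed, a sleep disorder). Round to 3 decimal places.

PN ≈ 0.856

Let p₁ = 0.668, p₀ = 0.0963.
Under exogeneity and monotonicity, PN = (p₁ − p₀) / p₁.
PN = (0.668 − 0.0963) / 0.668 = 0.5717 / 0.668 ≈ 0.8558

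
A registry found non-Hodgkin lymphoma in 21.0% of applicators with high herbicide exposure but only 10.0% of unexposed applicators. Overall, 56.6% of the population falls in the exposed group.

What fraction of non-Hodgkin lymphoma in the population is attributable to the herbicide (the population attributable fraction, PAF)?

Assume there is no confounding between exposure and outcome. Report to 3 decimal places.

PAF ≈ 0.384

p₁ = 0.21, p₀ = 0.1.
Overall risk P(Y=1) = π·p₁ + (1−π)·p₀ = 0.566×0.21 + 0.434×0.1 = 0.16226.
Under exogeneity, PAF = [P(Y=1) − p₀] / P(Y=1).
PAF = (0.16226 − 0.1) / 0.16226 ≈ 0.3837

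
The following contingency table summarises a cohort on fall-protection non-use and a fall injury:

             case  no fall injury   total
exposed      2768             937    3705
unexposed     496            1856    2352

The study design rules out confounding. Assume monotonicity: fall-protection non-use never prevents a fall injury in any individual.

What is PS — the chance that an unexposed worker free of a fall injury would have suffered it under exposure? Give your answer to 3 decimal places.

PS ≈ 0.680

p₁ = P(outcome | exposed) = 2768/3705 = 0.7471
p₀ = P(outcome | unexposed) = 496/2352 = 0.21088
Under exogeneity and monotonicity, PS = (p₁ − p₀) / (1 − p₀).
PS = (0.7471 − 0.21088) / (1 − 0.21088) = 0.53621 / 0.78912 ≈ 0.6795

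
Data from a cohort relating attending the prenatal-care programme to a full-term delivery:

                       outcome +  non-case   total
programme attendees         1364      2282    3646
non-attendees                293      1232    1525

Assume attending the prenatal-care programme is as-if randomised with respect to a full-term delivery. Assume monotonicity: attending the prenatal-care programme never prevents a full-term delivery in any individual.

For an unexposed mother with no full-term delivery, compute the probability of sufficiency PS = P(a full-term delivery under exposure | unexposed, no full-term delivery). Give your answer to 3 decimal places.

p₁ = P(outcome | exposed) = 1364/3646 = 0.37411
p₀ = P(outcome | unexposed) = 293/1525 = 0.19213
Under exogeneity and monotonicity, PS = (p₁ − p₀) / (1 − p₀).
PS = (0.37411 − 0.19213) / (1 − 0.19213) = 0.18198 / 0.80787 ≈ 0.2253

PS ≈ 0.225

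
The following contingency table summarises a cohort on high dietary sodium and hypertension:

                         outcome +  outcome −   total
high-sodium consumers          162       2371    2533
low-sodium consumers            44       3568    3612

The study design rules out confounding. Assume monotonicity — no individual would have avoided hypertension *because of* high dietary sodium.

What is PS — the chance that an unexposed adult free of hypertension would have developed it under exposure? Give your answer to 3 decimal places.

p₁ = P(outcome | exposed) = 162/2533 = 0.063956
p₀ = P(outcome | unexposed) = 44/3612 = 0.012182
Under exogeneity and monotonicity, PS = (p₁ − p₀)/(1 − p₀).
PS = (0.063956 − 0.012182) / 0.98782 ≈ 0.0524

PS ≈ 0.052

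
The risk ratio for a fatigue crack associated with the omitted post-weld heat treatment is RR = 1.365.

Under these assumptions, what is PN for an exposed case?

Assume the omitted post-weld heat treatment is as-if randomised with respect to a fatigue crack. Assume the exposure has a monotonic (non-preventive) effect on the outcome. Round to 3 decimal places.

Under exogeneity and monotonicity, PN = (RR − 1) / RR = 1 − 1/RR.
PN = (1.365 − 1) / 1.365 = 0.365 / 1.365 ≈ 0.2674

PN ≈ 0.267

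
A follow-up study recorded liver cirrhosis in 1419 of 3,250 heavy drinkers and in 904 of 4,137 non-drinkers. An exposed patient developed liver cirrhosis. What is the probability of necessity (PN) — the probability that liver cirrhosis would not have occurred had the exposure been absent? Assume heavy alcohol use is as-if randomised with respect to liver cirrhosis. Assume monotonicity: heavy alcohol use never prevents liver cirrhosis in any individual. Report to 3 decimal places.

PN ≈ 0.500

p₁ = P(outcome | exposed) = 1419/3250 = 0.43662
p₀ = P(outcome | unexposed) = 904/4137 = 0.21852
Under exogeneity and monotonicity, PN = (p₁ − p₀) / p₁.
PN = (0.43662 − 0.21852) / 0.43662 = 0.2181 / 0.43662 ≈ 0.4995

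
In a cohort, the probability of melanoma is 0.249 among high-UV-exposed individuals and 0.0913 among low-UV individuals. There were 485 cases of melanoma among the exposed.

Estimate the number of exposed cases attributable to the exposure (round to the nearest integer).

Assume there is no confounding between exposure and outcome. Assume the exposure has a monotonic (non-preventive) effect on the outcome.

about 307 cases

Let p₁ = 0.249, p₀ = 0.0913.
PN = (p₁ − p₀)/p₁ = (0.249 − 0.0913) / 0.249 ≈ 0.63333.
Attributable cases ≈ PN × (exposed cases) = 0.63333 × 485 ≈ 307.17.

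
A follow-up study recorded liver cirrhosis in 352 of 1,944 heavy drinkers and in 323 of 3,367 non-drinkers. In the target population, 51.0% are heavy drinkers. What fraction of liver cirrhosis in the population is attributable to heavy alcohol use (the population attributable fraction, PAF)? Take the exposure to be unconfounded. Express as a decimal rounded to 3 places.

p₁ = P(outcome | exposed) = 352/1944 = 0.18107
p₀ = P(outcome | unexposed) = 323/3367 = 0.095931
Overall risk P(Y=1) = π·p₁ + (1−π)·p₀ = 0.51×0.18107 + 0.49×0.095931 = 0.13935.
Under exogeneity, PAF = [P(Y=1) − p₀] / P(Y=1).
PAF = (0.13935 − 0.095931) / 0.13935 ≈ 0.3116

PAF ≈ 0.312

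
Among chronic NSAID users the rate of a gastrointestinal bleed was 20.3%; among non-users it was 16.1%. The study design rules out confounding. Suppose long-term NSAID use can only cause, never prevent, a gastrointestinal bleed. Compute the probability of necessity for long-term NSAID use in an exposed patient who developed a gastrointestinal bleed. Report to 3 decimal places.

p₁ = 0.203, p₀ = 0.161.
Under exogeneity and monotonicity, PN = (p₁ − p₀) / p₁.
PN = (0.203 − 0.161) / 0.203 = 0.042 / 0.203 ≈ 0.2069

PN ≈ 0.207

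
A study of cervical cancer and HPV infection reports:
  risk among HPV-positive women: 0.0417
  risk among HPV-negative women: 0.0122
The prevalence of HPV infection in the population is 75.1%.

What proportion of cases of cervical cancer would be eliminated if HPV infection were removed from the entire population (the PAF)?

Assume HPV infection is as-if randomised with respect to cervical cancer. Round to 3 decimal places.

Let p₁ = 0.0417, p₀ = 0.0122.
Overall risk P(Y=1) = π·p₁ + (1−π)·p₀ = 0.751×0.0417 + 0.249×0.0122 = 0.034354.
Under exogeneity, PAF = [P(Y=1) − p₀] / P(Y=1).
PAF = (0.034354 − 0.0122) / 0.034354 ≈ 0.6449

PAF ≈ 0.645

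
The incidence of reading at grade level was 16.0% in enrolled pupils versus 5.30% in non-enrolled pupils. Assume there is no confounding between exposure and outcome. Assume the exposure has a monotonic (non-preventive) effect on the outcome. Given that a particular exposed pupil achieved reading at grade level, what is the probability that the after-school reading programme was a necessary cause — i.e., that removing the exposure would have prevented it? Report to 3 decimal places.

p₁ = 0.16, p₀ = 0.053.
Under exogeneity and monotonicity, PN = (p₁ − p₀) / p₁.
PN = (0.16 − 0.053) / 0.16 = 0.107 / 0.16 ≈ 0.6688

PN ≈ 0.669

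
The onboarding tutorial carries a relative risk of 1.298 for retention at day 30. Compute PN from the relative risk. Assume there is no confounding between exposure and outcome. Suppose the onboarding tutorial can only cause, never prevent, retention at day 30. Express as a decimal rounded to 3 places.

PN ≈ 0.230

Under exogeneity and monotonicity, PN = (RR − 1) / RR = 1 − 1/RR.
PN = (1.298 − 1) / 1.298 = 0.298 / 1.298 ≈ 0.2296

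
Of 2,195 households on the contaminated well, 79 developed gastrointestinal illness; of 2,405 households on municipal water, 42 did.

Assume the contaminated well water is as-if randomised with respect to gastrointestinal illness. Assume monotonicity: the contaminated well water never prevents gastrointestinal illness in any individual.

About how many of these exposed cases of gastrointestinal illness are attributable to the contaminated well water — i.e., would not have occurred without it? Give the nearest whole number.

about 41 cases

p₁ = P(outcome | exposed) = 79/2195 = 0.035991
p₀ = P(outcome | unexposed) = 42/2405 = 0.017464
PN = (p₁ − p₀)/p₁ = (0.035991 − 0.017464) / 0.035991 ≈ 0.51478.
Attributable cases ≈ PN × (exposed cases) = 0.51478 × 79 ≈ 40.67.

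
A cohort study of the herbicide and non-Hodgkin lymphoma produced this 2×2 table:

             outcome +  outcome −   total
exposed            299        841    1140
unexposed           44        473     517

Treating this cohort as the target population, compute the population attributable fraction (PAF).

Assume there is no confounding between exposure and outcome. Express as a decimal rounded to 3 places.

p₁ = P(outcome | exposed) = 299/1140 = 0.26228
p₀ = P(outcome | unexposed) = 44/517 = 0.085106
Exposure prevalence π = 1140/1657 = 0.68799; overall risk P(Y=1) = 0.207.
Under exogeneity, PAF = [P(Y=1) − p₀]/P(Y=1).
PAF = (0.207 − 0.085106) / 0.207 ≈ 0.5889

PAF ≈ 0.589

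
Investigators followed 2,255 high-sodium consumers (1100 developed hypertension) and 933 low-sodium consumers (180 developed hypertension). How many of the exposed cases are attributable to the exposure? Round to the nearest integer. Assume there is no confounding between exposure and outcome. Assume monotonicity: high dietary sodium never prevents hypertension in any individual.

about 665 cases

p₁ = P(outcome | exposed) = 1100/2255 = 0.4878
p₀ = P(outcome | unexposed) = 180/933 = 0.19293
PN = (p₁ − p₀)/p₁ = (0.4878 − 0.19293) / 0.4878 ≈ 0.60450.
Attributable cases ≈ PN × (exposed cases) = 0.60450 × 1100 ≈ 664.95.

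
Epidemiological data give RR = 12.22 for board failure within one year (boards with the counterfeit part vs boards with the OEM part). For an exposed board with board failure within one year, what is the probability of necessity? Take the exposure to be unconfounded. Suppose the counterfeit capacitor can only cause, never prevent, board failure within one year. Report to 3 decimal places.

Under exogeneity and monotonicity, PN = (RR − 1) / RR = 1 − 1/RR.
PN = (12.22 − 1) / 12.22 = 11.22 / 12.22 ≈ 0.9182

PN ≈ 0.918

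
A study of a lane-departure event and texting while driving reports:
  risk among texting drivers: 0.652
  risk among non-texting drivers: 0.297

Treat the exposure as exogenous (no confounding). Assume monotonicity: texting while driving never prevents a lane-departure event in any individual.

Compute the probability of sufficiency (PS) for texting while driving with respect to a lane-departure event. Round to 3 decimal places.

Let p₁ = 0.652, p₀ = 0.297.
Under exogeneity and monotonicity, PS = (p₁ − p₀) / (1 − p₀).
PS = (0.652 − 0.297) / (1 − 0.297) = 0.355 / 0.703 ≈ 0.5050

PS ≈ 0.505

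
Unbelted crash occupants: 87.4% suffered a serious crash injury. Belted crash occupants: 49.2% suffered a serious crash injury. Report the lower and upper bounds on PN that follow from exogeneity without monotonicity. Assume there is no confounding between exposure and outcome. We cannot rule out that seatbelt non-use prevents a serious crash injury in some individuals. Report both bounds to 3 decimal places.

0.437 ≤ PN ≤ 0.581

p₁ = 0.874, p₀ = 0.492.
Under exogeneity alone the bounds on PN are max{0,(p₁−p₀)/p₁} ≤ PN ≤ min{1,(1−p₀)/p₁}.
  lower = (p₁ − p₀)/p₁ = 0.382 / 0.874 ≈ 0.4371
  upper = min{1, (1 − p₀)/p₁} = 0.508 / 0.874 ≈ 0.5812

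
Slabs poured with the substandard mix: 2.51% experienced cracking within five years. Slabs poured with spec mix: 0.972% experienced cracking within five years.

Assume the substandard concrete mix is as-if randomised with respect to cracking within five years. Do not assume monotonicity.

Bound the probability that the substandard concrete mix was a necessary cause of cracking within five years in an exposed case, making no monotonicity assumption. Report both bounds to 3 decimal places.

p₁ = 0.0251, p₀ = 0.00972.
Under exogeneity alone the bounds on PN are max{0,(p₁−p₀)/p₁} ≤ PN ≤ min{1,(1−p₀)/p₁}.
  lower = (p₁ − p₀)/p₁ = 0.01538 / 0.0251 ≈ 0.6127
  upper = min{1, (1 − p₀)/p₁} = 0.99028 / 0.0251 ≈ 39.4534 → capped at 1

0.613 ≤ PN ≤ 1.000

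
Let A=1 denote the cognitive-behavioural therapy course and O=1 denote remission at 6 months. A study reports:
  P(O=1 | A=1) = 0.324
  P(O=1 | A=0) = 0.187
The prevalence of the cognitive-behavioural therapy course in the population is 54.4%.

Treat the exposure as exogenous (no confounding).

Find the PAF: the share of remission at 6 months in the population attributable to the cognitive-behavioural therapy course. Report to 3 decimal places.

PAF ≈ 0.285

Let p₁ = 0.324, p₀ = 0.187.
Overall risk P(Y=1) = π·p₁ + (1−π)·p₀ = 0.544×0.324 + 0.456×0.187 = 0.26153.
Under exogeneity, PAF = [P(Y=1) − p₀] / P(Y=1).
PAF = (0.26153 − 0.187) / 0.26153 ≈ 0.2850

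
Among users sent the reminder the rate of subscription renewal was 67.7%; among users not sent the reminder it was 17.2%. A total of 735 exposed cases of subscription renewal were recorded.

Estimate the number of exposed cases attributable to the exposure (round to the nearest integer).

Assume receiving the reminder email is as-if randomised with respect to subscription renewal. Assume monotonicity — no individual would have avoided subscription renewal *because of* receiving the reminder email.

about 548 cases

p₁ = 0.677, p₀ = 0.172.
PN = (p₁ − p₀)/p₁ = (0.677 − 0.172) / 0.677 ≈ 0.74594.
Attributable cases ≈ PN × (exposed cases) = 0.74594 × 735 ≈ 548.26.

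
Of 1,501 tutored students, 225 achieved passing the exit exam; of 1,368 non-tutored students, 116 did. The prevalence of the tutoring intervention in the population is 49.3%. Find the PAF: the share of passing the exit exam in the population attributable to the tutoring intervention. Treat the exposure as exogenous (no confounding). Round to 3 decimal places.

p₁ = P(outcome | exposed) = 225/1501 = 0.1499
p₀ = P(outcome | unexposed) = 116/1368 = 0.084795
Overall risk P(Y=1) = π·p₁ + (1−π)·p₀ = 0.493×0.1499 + 0.507×0.084795 = 0.11689.
Under exogeneity, PAF = [P(Y=1) − p₀] / P(Y=1).
PAF = (0.11689 − 0.084795) / 0.11689 ≈ 0.2746

PAF ≈ 0.275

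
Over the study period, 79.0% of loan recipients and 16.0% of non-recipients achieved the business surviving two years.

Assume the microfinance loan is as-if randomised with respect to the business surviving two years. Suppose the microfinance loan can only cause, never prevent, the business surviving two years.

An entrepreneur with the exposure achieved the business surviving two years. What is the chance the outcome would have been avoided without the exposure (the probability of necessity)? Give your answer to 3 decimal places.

p₁ = 0.79, p₀ = 0.16.
Under exogeneity and monotonicity, PN = (p₁ − p₀) / p₁.
PN = (0.79 − 0.16) / 0.79 = 0.63 / 0.79 ≈ 0.7975

PN ≈ 0.797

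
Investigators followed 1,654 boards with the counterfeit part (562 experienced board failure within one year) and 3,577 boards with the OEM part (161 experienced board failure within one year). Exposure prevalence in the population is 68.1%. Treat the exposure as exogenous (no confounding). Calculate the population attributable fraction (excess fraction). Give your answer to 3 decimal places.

p₁ = P(outcome | exposed) = 562/1654 = 0.33978
p₀ = P(outcome | unexposed) = 161/3577 = 0.04501
Overall risk P(Y=1) = π·p₁ + (1−π)·p₀ = 0.681×0.33978 + 0.319×0.04501 = 0.24575.
Under exogeneity, PAF = [P(Y=1) − p₀] / P(Y=1).
PAF = (0.24575 − 0.04501) / 0.24575 ≈ 0.8168

PAF ≈ 0.817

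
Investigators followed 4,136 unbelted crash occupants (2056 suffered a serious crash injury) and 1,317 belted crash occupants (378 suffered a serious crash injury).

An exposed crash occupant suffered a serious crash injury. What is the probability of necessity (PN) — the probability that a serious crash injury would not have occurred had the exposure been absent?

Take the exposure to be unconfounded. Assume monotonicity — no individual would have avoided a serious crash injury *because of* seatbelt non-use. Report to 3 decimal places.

PN ≈ 0.423

p₁ = P(outcome | exposed) = 2056/4136 = 0.4971
p₀ = P(outcome | unexposed) = 378/1317 = 0.28702
Under exogeneity and monotonicity, PN = (p₁ − p₀) / p₁.
PN = (0.4971 − 0.28702) / 0.4971 = 0.21008 / 0.4971 ≈ 0.4226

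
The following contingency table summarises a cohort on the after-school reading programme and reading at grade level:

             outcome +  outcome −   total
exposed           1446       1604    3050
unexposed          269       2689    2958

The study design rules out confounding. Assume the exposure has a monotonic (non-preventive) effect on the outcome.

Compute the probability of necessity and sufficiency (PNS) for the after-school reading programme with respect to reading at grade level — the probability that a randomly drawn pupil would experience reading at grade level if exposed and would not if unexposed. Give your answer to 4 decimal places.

PNS ≈ 0.3832

p₁ = P(outcome | exposed) = 1446/3050 = 0.4741
p₀ = P(outcome | unexposed) = 269/2958 = 0.09094
Under exogeneity and monotonicity, PNS = p₁ − p₀.
PNS = 0.4741 − 0.09094 = 0.38316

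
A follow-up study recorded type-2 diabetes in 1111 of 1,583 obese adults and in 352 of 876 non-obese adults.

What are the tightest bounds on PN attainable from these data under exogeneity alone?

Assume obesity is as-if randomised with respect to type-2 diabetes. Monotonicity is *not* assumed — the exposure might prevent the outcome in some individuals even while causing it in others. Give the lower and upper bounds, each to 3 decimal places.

0.427 ≤ PN ≤ 0.852

p₁ = P(outcome | exposed) = 1111/1583 = 0.70183
p₀ = P(outcome | unexposed) = 352/876 = 0.40183
Under exogeneity alone the bounds on PN are max{0,(p₁−p₀)/p₁} ≤ PN ≤ min{1,(1−p₀)/p₁}.
  lower = (p₁ − p₀)/p₁ = 0.30001 / 0.70183 ≈ 0.4275
  upper = min{1, (1 − p₀)/p₁} = 0.59817 / 0.70183 ≈ 0.8523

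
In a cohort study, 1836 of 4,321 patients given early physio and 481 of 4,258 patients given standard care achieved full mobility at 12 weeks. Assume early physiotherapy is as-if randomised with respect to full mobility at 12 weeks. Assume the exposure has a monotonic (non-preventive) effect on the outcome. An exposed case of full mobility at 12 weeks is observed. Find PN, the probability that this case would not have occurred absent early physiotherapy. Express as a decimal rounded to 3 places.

p₁ = P(outcome | exposed) = 1836/4321 = 0.4249
p₀ = P(outcome | unexposed) = 481/4258 = 0.11296
Under exogeneity and monotonicity, PN = (p₁ − p₀) / p₁.
PN = (0.4249 − 0.11296) / 0.4249 = 0.31194 / 0.4249 ≈ 0.7341

PN ≈ 0.734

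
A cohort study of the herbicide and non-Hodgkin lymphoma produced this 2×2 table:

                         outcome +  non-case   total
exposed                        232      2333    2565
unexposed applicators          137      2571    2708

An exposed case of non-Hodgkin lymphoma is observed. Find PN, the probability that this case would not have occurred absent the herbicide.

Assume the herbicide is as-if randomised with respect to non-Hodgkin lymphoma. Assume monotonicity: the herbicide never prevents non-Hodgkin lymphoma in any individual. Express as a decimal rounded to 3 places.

PN ≈ 0.441

p₁ = P(outcome | exposed) = 232/2565 = 0.090448
p₀ = P(outcome | unexposed) = 137/2708 = 0.050591
Under exogeneity and monotonicity, PN = (p₁ − p₀)/p₁.
PN = (0.090448 − 0.050591) / 0.090448 ≈ 0.4407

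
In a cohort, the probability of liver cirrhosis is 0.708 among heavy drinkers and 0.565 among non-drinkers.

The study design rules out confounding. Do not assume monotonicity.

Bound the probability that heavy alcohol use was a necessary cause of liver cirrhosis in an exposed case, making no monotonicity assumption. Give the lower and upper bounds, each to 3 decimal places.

0.202 ≤ PN ≤ 0.614

Let p₁ = 0.708, p₀ = 0.565.
Under exogeneity alone the bounds on PN are max{0,(p₁−p₀)/p₁} ≤ PN ≤ min{1,(1−p₀)/p₁}.
  lower = (p₁ − p₀)/p₁ = 0.143 / 0.708 ≈ 0.2020
  upper = min{1, (1 − p₀)/p₁} = 0.435 / 0.708 ≈ 0.6144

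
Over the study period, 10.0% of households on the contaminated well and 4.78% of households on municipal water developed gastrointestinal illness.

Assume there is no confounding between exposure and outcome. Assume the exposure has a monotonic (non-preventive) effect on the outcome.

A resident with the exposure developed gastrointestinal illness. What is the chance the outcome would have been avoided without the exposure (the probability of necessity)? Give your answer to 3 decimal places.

PN ≈ 0.522

p₁ = 0.1, p₀ = 0.0478.
Under exogeneity and monotonicity, PN = (p₁ − p₀) / p₁.
PN = (0.1 − 0.0478) / 0.1 = 0.0522 / 0.1 ≈ 0.5220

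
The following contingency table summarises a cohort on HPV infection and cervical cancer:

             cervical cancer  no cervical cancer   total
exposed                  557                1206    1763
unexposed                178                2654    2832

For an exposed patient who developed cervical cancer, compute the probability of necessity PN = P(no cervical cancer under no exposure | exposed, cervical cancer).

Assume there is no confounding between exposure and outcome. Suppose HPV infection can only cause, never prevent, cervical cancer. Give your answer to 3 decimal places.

PN ≈ 0.801

p₁ = P(outcome | exposed) = 557/1763 = 0.31594
p₀ = P(outcome | unexposed) = 178/2832 = 0.062853
Under exogeneity and monotonicity, PN = (p₁ − p₀) / p₁.
PN = (0.31594 − 0.062853) / 0.31594 = 0.25309 / 0.31594 ≈ 0.8011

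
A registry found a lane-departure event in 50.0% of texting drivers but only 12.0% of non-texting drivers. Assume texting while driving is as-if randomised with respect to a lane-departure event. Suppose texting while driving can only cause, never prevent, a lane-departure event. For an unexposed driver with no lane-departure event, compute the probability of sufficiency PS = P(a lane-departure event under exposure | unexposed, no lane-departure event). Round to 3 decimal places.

p₁ = 0.5, p₀ = 0.12.
Under exogeneity and monotonicity, PS = (p₁ − p₀) / (1 − p₀).
PS = (0.5 − 0.12) / (1 − 0.12) = 0.38 / 0.88 ≈ 0.4318

PS ≈ 0.432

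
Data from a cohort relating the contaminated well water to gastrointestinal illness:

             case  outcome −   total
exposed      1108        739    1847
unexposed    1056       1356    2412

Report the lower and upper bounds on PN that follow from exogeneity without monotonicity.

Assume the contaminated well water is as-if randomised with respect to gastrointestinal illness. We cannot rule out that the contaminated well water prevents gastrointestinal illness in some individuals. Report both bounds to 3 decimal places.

p₁ = P(outcome | exposed) = 1108/1847 = 0.59989
p₀ = P(outcome | unexposed) = 1056/2412 = 0.43781
Under exogeneity alone the bounds on PN are max{0,(p₁−p₀)/p₁} ≤ PN ≤ min{1,(1−p₀)/p₁}.
  lower = (p₁ − p₀)/p₁ = 0.16208 / 0.59989 ≈ 0.2702
  upper = min{1, (1 − p₀)/p₁} = 0.56219 / 0.59989 ≈ 0.9372

0.270 ≤ PN ≤ 0.937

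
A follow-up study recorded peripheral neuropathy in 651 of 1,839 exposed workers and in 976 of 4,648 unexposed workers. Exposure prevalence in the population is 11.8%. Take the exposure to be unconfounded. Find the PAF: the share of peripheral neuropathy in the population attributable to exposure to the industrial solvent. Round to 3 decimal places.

PAF ≈ 0.075

p₁ = P(outcome | exposed) = 651/1839 = 0.354
p₀ = P(outcome | unexposed) = 976/4648 = 0.20998
Overall risk P(Y=1) = π·p₁ + (1−π)·p₀ = 0.118×0.354 + 0.882×0.20998 = 0.22698.
Under exogeneity, PAF = [P(Y=1) − p₀] / P(Y=1).
PAF = (0.22698 − 0.20998) / 0.22698 ≈ 0.0749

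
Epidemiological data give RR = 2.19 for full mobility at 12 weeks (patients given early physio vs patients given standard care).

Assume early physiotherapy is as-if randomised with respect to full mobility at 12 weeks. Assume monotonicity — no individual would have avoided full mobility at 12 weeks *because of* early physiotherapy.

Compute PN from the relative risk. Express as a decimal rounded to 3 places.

PN ≈ 0.543

Under exogeneity and monotonicity, PN = (RR − 1) / RR = 1 − 1/RR.
PN = (2.19 − 1) / 2.19 = 1.19 / 2.19 ≈ 0.5434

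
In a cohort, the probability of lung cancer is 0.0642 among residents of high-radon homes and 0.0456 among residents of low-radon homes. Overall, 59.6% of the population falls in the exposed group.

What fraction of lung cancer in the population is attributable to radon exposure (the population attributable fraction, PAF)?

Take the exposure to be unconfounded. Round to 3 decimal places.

PAF ≈ 0.196

Let p₁ = 0.0642, p₀ = 0.0456.
Overall risk P(Y=1) = π·p₁ + (1−π)·p₀ = 0.596×0.0642 + 0.404×0.0456 = 0.056686.
Under exogeneity, PAF = [P(Y=1) − p₀] / P(Y=1).
PAF = (0.056686 − 0.0456) / 0.056686 ≈ 0.1956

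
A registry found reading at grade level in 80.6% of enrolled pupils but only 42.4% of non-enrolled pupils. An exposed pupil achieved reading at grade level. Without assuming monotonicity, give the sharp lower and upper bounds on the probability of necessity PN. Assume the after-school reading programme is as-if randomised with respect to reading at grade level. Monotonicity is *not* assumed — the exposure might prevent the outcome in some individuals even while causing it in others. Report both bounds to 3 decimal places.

0.474 ≤ PN ≤ 0.715

p₁ = 0.806, p₀ = 0.424.
Under exogeneity alone the bounds on PN are max{0,(p₁−p₀)/p₁} ≤ PN ≤ min{1,(1−p₀)/p₁}.
  lower = (p₁ − p₀)/p₁ = 0.382 / 0.806 ≈ 0.4739
  upper = min{1, (1 − p₀)/p₁} = 0.576 / 0.806 ≈ 0.7146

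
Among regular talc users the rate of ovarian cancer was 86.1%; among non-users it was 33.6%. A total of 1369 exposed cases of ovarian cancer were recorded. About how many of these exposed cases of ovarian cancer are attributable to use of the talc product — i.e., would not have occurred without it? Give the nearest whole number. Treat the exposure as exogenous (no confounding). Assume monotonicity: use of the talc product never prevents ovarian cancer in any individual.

p₁ = 0.861, p₀ = 0.336.
PN = (p₁ − p₀)/p₁ = (0.861 − 0.336) / 0.861 ≈ 0.60976.
Attributable cases ≈ PN × (exposed cases) = 0.60976 × 1369 ≈ 834.76.

about 835 cases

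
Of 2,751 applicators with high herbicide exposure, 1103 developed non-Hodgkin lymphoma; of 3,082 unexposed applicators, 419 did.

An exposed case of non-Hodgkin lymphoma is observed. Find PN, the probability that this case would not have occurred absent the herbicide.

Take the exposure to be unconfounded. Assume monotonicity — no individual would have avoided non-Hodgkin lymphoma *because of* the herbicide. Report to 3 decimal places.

p₁ = P(outcome | exposed) = 1103/2751 = 0.40095
p₀ = P(outcome | unexposed) = 419/3082 = 0.13595
Under exogeneity and monotonicity, PN = (p₁ − p₀) / p₁.
PN = (0.40095 − 0.13595) / 0.40095 = 0.26499 / 0.40095 ≈ 0.6609

PN ≈ 0.661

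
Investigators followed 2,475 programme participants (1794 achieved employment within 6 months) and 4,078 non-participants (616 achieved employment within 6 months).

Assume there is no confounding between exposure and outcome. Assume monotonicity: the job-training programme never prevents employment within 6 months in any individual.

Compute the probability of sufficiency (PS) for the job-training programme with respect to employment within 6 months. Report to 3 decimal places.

p₁ = P(outcome | exposed) = 1794/2475 = 0.72485
p₀ = P(outcome | unexposed) = 616/4078 = 0.15105
Under exogeneity and monotonicity, PS = (p₁ − p₀) / (1 − p₀).
PS = (0.72485 − 0.15105) / (1 − 0.15105) = 0.57379 / 0.84895 ≈ 0.6759

PS ≈ 0.676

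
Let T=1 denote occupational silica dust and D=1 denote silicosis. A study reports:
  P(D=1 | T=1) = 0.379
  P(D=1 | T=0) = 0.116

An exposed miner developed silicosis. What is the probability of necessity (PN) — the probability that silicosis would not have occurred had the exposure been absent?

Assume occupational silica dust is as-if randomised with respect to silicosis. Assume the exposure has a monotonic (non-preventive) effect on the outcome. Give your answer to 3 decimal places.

Let p₁ = 0.379, p₀ = 0.116.
Under exogeneity and monotonicity, PN = (p₁ − p₀) / p₁.
PN = (0.379 − 0.116) / 0.379 = 0.263 / 0.379 ≈ 0.6939

PN ≈ 0.694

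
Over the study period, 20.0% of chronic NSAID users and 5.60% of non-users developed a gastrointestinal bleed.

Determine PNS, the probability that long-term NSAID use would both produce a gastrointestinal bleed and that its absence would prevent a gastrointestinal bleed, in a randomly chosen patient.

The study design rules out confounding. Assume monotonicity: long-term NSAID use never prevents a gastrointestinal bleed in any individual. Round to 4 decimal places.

p₁ = 0.2, p₀ = 0.056.
Under exogeneity and monotonicity, PNS = p₁ − p₀.
PNS = 0.2 − 0.056 = 0.144

PNS ≈ 0.1440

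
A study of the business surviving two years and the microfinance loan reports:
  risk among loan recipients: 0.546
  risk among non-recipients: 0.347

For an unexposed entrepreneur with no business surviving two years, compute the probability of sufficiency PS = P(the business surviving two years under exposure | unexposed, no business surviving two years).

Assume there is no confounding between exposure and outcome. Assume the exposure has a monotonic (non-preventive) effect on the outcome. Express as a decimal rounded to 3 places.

PS ≈ 0.305

Let p₁ = 0.546, p₀ = 0.347.
Under exogeneity and monotonicity, PS = (p₁ − p₀) / (1 − p₀).
PS = (0.546 − 0.347) / (1 − 0.347) = 0.199 / 0.653 ≈ 0.3047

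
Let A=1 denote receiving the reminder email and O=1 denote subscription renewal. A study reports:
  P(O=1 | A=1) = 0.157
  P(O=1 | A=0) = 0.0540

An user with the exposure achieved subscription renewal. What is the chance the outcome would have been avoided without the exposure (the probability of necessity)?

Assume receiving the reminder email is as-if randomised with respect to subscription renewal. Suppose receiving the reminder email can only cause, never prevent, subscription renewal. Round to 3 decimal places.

PN ≈ 0.656

Let p₁ = 0.157, p₀ = 0.054.
Under exogeneity and monotonicity, PN = (p₁ − p₀) / p₁.
PN = (0.157 − 0.054) / 0.157 = 0.103 / 0.157 ≈ 0.6561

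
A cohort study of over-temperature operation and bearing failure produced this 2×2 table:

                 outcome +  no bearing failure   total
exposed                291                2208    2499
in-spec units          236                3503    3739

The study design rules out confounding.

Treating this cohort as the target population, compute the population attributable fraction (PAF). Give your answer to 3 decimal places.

PAF ≈ 0.253

p₁ = P(outcome | exposed) = 291/2499 = 0.11645
p₀ = P(outcome | unexposed) = 236/3739 = 0.063118
Exposure prevalence π = 2499/6238 = 0.40061; overall risk P(Y=1) = 0.084482.
Under exogeneity, PAF = [P(Y=1) − p₀]/P(Y=1).
PAF = (0.084482 − 0.063118) / 0.084482 ≈ 0.2529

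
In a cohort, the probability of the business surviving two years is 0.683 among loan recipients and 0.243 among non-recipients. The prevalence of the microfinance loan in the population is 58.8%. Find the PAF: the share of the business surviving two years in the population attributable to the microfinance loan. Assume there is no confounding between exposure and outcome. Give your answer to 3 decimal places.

PAF ≈ 0.516

Let p₁ = 0.683, p₀ = 0.243.
Overall risk P(Y=1) = π·p₁ + (1−π)·p₀ = 0.588×0.683 + 0.412×0.243 = 0.50172.
Under exogeneity, PAF = [P(Y=1) − p₀] / P(Y=1).
PAF = (0.50172 − 0.243) / 0.50172 ≈ 0.5157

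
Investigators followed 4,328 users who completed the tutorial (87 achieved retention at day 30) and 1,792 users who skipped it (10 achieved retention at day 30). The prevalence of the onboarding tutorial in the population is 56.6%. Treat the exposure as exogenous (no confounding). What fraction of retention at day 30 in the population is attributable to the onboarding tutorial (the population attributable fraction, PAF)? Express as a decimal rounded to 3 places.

PAF ≈ 0.596

p₁ = P(outcome | exposed) = 87/4328 = 0.020102
p₀ = P(outcome | unexposed) = 10/1792 = 0.0055804
Overall risk P(Y=1) = π·p₁ + (1−π)·p₀ = 0.566×0.020102 + 0.434×0.0055804 = 0.013799.
Under exogeneity, PAF = [P(Y=1) − p₀] / P(Y=1).
PAF = (0.013799 − 0.0055804) / 0.013799 ≈ 0.5956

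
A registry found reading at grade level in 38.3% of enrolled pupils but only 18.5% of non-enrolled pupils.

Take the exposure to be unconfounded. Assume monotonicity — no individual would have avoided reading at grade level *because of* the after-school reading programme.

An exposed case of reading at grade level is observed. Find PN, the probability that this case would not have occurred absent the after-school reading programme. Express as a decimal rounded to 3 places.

PN ≈ 0.517

p₁ = 0.383, p₀ = 0.185.
Under exogeneity and monotonicity, PN = (p₁ − p₀) / p₁.
PN = (0.383 − 0.185) / 0.383 = 0.198 / 0.383 ≈ 0.5170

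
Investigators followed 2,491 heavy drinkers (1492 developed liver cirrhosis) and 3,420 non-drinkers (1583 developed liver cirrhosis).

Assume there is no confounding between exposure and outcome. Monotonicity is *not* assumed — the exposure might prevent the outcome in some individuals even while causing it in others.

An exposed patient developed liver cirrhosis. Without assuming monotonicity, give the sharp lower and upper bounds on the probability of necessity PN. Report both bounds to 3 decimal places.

p₁ = P(outcome | exposed) = 1492/2491 = 0.59896
p₀ = P(outcome | unexposed) = 1583/3420 = 0.46287
Under exogeneity alone the bounds on PN are max{0,(p₁−p₀)/p₁} ≤ PN ≤ min{1,(1−p₀)/p₁}.
  lower = (p₁ − p₀)/p₁ = 0.13609 / 0.59896 ≈ 0.2272
  upper = min{1, (1 − p₀)/p₁} = 0.53713 / 0.59896 ≈ 0.8968

0.227 ≤ PN ≤ 0.897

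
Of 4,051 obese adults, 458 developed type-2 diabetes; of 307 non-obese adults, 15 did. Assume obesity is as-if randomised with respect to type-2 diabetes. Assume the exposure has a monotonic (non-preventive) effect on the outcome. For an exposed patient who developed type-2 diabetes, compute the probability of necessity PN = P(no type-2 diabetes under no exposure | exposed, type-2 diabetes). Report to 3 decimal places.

p₁ = P(outcome | exposed) = 458/4051 = 0.11306
p₀ = P(outcome | unexposed) = 15/307 = 0.04886
Under exogeneity and monotonicity, PN = (p₁ − p₀) / p₁.
PN = (0.11306 − 0.04886) / 0.11306 = 0.064199 / 0.11306 ≈ 0.5678

PN ≈ 0.568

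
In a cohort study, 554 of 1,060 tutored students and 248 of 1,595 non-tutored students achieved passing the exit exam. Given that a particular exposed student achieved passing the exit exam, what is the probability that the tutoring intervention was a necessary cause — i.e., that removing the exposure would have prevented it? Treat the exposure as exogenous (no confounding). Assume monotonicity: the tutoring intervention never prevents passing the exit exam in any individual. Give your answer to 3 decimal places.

PN ≈ 0.702

p₁ = P(outcome | exposed) = 554/1060 = 0.52264
p₀ = P(outcome | unexposed) = 248/1595 = 0.15549
Under exogeneity and monotonicity, PN = (p₁ − p₀) / p₁.
PN = (0.52264 − 0.15549) / 0.52264 = 0.36716 / 0.52264 ≈ 0.7025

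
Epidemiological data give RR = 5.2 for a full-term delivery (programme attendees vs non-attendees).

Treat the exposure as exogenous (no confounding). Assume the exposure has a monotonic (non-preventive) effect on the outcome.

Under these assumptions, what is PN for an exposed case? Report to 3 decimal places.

PN ≈ 0.808

Under exogeneity and monotonicity, PN = (RR − 1) / RR = 1 − 1/RR.
PN = (5.2 − 1) / 5.2 = 4.2 / 5.2 ≈ 0.8077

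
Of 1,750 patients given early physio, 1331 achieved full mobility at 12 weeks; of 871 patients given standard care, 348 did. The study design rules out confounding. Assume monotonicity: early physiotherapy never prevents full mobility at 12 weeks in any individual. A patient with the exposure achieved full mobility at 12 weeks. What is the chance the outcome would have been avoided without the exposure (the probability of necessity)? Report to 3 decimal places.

PN ≈ 0.475

p₁ = P(outcome | exposed) = 1331/1750 = 0.76057
p₀ = P(outcome | unexposed) = 348/871 = 0.39954
Under exogeneity and monotonicity, PN = (p₁ − p₀) / p₁.
PN = (0.76057 − 0.39954) / 0.76057 = 0.36103 / 0.76057 ≈ 0.4747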